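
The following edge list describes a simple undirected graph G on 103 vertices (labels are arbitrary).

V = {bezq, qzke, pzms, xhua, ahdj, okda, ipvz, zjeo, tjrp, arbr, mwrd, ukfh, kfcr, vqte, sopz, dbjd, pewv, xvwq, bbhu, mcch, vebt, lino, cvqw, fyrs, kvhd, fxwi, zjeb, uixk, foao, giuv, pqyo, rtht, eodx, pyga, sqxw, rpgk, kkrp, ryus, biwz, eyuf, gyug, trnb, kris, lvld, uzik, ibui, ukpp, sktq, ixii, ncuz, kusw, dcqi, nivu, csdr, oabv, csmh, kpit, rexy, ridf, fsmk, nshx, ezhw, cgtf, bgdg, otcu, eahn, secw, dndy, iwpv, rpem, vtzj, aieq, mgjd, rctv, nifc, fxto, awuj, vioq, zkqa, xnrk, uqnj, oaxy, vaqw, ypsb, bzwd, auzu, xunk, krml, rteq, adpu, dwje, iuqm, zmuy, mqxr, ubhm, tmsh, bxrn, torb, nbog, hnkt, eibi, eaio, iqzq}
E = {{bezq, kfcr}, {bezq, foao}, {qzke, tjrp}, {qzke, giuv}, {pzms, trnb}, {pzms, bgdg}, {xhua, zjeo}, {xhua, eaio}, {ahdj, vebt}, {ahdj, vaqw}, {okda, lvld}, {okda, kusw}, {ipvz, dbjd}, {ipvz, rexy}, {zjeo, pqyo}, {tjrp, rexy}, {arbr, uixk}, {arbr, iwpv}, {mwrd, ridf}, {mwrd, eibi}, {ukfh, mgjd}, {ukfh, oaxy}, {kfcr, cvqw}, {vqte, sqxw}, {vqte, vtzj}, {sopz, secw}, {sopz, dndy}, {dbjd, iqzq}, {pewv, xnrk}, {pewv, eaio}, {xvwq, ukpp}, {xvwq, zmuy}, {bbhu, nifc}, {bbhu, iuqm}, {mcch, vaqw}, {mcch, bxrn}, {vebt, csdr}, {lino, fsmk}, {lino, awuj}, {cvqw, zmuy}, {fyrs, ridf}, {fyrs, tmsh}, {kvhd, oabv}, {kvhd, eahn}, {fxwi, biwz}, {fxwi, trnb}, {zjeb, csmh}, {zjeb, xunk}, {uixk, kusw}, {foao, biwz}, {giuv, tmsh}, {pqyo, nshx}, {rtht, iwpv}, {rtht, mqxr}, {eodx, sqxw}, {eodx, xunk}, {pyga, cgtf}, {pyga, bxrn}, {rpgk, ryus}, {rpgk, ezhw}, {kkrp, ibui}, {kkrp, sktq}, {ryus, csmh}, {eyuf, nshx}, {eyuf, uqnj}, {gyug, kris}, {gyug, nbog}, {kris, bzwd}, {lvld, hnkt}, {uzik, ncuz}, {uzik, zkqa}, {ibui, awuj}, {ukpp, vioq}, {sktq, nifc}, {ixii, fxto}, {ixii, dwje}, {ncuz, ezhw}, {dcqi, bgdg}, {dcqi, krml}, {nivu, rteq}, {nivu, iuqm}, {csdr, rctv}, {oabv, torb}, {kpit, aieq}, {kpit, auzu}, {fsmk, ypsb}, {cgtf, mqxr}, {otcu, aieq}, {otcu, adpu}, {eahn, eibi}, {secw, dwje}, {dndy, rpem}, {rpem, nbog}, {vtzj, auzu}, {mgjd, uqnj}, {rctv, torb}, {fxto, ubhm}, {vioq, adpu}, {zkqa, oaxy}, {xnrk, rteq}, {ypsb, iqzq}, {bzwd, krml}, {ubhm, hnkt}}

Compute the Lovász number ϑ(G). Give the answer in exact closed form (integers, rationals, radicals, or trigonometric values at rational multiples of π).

Vertex ixii has 2 neighbors: fxto, dwje.
N(pzms) = {trnb, bgdg}, |N(pzms)| = 2.
Vertex nbog has 2 neighbors: gyug, rpem.
deg(kfcr) = 2; N(kfcr) = {bezq, cvqw}.
G on 103 vertices is 2-regular; a single 103-cycle (edge-transitive).
The 52 distinct eigenvalues: [2.0, 1.99628, 1.98513, 1.9666, 1.94076, 1.90769, 1.86752, 1.82041, 1.76653, 1.70608, 1.63928, 1.56638, 1.48765, 1.40339, 1.31391, 1.21954, 1.12063, 1.01756, 0.9107, 0.80045, 0.68722, 0.57144, 0.45353, 0.33394, 0.2131, 0.09147, -0.0305, -0.15236, -0.27365, -0.39392, -0.51273, -0.62963, -0.74418, -0.85597, -0.96458, -1.06959, -1.17063, -1.26731, -1.35928, -1.44619, -1.52772, -1.60357, -1.67345, -1.73711, -1.79431, -1.84483, -1.88849, -1.92512, -1.95459, -1.97679, -1.99163, -1.99907].
Lovász: ϑ = −103(-2*cos(pi/103))/(2+-(-1)*2*cos(pi/103)) = 103*cos(pi/103)/(cos(pi/103) + 1).
Numerically 51.48802.
Sandwich: α(G)=51 ≤ ϑ(G)=103*cos(pi/103)/(cos(pi/103) + 1) ≤ χ(Ḡ)=52 (both strict).

103*cos(pi/103)/(cos(pi/103) + 1)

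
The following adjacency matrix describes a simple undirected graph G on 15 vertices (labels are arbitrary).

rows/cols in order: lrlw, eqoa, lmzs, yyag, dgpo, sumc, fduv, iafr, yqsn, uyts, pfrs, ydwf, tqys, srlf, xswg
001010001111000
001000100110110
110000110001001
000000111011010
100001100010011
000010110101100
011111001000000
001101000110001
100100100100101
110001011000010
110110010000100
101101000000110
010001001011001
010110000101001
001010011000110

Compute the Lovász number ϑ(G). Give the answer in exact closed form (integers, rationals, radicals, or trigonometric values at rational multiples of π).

N(dgpo) = {lrlw, sumc, fduv, pfrs, srlf, xswg}, |N(dgpo)| = 6.
N(fduv) = {eqoa, lmzs, yyag, dgpo, sumc, yqsn}, |N(fduv)| = 6.
N(ydwf) = {lrlw, lmzs, yyag, sumc, tqys, srlf}, |N(ydwf)| = 6.
deg(yqsn) = 6; N(yqsn) = {lrlw, yyag, fduv, uyts, tqys, xswg}.
G on 15 vertices is 6-regular; Kneser K(6,2) on C(6,2)=15 vertices.
The 3 distinct eigenvalues: [6.0, 1.0, -3.0].
−15·(-3) / ((6)−(-3)) = 5 = ϑ(G).
≈ 5.00000 (to 5 d.p.).

5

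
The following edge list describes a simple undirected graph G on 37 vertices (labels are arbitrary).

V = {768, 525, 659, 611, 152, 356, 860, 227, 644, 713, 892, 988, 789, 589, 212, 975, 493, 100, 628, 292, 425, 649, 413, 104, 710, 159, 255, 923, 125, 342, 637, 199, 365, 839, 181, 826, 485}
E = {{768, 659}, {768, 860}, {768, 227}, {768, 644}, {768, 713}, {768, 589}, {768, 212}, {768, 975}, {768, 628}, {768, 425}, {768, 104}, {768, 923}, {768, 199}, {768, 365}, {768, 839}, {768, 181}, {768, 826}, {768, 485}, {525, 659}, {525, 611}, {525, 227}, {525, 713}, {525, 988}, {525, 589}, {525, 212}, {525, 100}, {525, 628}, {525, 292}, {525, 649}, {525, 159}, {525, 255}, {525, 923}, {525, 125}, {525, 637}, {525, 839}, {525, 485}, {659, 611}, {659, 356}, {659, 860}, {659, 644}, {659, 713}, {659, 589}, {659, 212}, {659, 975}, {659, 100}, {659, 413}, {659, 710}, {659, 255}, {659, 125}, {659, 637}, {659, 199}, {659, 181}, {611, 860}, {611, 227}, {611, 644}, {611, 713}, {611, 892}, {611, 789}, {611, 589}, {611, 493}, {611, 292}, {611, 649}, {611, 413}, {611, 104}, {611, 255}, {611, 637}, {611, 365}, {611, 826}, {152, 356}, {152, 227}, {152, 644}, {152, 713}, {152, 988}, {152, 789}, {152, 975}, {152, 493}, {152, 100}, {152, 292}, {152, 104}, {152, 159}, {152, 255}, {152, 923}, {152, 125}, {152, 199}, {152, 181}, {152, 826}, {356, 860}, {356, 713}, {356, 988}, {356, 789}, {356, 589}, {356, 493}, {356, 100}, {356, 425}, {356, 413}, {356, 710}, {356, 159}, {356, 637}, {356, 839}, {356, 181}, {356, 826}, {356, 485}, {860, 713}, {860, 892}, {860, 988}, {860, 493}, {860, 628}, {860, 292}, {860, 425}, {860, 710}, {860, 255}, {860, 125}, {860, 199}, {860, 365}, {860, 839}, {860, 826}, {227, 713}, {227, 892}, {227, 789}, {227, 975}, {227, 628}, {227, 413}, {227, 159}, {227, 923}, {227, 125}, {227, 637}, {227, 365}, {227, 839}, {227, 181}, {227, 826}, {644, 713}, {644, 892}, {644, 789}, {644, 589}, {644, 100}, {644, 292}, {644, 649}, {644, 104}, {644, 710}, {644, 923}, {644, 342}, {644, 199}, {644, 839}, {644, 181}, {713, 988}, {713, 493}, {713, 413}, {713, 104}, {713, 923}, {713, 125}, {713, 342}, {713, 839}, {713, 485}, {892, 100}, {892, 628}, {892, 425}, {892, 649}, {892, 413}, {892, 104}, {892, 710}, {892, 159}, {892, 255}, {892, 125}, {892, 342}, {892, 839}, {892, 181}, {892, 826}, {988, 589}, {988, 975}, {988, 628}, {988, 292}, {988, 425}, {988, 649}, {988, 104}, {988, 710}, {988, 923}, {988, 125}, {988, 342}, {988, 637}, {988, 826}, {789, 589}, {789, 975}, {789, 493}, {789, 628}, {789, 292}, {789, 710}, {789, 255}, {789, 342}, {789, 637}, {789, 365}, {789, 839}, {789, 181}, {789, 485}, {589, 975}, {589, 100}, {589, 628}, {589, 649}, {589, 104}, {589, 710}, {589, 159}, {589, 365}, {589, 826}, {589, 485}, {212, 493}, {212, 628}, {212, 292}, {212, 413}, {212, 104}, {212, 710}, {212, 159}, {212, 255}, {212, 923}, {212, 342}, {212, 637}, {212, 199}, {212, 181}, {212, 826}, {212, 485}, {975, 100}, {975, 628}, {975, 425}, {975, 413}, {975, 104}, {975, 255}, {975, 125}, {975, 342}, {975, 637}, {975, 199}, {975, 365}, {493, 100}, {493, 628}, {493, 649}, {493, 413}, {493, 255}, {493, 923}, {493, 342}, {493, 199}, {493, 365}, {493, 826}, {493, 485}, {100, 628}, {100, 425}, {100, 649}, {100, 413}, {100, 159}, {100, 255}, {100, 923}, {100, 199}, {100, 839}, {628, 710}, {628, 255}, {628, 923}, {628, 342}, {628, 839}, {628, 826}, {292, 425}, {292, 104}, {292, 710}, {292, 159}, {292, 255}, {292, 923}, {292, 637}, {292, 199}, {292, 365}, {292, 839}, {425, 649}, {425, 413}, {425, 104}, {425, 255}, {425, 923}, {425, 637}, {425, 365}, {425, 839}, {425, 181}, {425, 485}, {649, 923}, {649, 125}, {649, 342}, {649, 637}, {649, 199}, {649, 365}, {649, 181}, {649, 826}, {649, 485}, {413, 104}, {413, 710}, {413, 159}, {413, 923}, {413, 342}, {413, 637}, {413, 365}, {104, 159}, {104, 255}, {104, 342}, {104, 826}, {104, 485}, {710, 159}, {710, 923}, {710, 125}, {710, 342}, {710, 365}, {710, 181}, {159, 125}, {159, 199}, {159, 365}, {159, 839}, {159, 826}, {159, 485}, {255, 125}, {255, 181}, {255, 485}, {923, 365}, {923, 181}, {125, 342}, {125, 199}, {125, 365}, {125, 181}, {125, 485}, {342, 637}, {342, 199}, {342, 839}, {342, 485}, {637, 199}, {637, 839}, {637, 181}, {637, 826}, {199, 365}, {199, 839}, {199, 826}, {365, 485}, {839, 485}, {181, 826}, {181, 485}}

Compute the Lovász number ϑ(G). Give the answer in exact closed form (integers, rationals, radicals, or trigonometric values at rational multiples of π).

Vertex 525 has 18 neighbors: 659, 611, 227, 713, 988, 589, 212, 100, 628, 292, 649, 159, 255, 923, 125, 637, 839, 485.
deg(125) = 18; N(125) = {525, 659, 152, 860, 227, 713, 892, 988, 975, 649, 710, 159, 255, 342, 199, 365, 181, 485}.
deg(181) = 18; N(181) = {768, 659, 152, 356, 227, 644, 892, 789, 212, 425, 649, 710, 255, 923, 125, 637, 826, 485}.
Vertex 227 has 18 neighbors: 768, 525, 611, 152, 713, 892, 789, 975, 628, 413, 159, 923, 125, 637, 365, 839, 181, 826.
37-vertex 18-regular graph: Paley(37): SR with (k,λ,μ)=(18,8,9).
The 3 distinct eigenvalues: [18.0, 2.54138, -3.54138].
Lovász (edge-transitive): ϑ = −37·(-sqrt(37)/2 - 1/2)/((18)−(-sqrt(37)/2 - 1/2)) = sqrt(37).
≈ 6.082763 (to 6 d.p.).

sqrt(37)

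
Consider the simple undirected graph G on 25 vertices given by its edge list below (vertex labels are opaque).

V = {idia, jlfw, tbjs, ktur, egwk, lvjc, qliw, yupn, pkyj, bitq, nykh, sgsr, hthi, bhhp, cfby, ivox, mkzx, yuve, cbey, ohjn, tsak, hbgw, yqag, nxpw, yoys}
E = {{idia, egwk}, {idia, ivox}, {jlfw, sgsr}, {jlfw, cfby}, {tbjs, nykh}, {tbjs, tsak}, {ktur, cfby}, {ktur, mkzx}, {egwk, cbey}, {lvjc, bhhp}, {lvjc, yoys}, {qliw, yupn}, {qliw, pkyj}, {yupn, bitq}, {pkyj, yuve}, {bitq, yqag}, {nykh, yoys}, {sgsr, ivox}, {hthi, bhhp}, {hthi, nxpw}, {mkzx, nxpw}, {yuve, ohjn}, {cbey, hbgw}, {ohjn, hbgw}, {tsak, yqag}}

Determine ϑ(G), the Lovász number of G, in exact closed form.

Vertex tsak has 2 neighbors: tbjs, yqag.
Vertex yupn has 2 neighbors: qliw, bitq.
Vertex ivox has 2 neighbors: idia, sgsr.
N(bitq) = {yupn, yqag}, |N(bitq)| = 2.
2-regular, N=25; a single 25-cycle (edge-transitive).
The 13 distinct eigenvalues: [2.0, 1.937166, 1.752613, 1.457937, 1.071654, 0.618034, 0.125581, -0.374763, -0.851559, -1.274848, -1.618034, -1.859553, -1.984229].
With N=25: ϑ(G) = 25·(-(-1)*2*cos(pi/25))/(2−(-2*cos(pi/25))) = 25*cos(pi/25)/(cos(pi/25) + 1).
Numerically 12.4505218.
α=12, χ(Ḡ)=13; ϑ=25*cos(pi/25)/(cos(pi/25) + 1) lies between (both strict).

25*cos(pi/25)/(cos(pi/25) + 1)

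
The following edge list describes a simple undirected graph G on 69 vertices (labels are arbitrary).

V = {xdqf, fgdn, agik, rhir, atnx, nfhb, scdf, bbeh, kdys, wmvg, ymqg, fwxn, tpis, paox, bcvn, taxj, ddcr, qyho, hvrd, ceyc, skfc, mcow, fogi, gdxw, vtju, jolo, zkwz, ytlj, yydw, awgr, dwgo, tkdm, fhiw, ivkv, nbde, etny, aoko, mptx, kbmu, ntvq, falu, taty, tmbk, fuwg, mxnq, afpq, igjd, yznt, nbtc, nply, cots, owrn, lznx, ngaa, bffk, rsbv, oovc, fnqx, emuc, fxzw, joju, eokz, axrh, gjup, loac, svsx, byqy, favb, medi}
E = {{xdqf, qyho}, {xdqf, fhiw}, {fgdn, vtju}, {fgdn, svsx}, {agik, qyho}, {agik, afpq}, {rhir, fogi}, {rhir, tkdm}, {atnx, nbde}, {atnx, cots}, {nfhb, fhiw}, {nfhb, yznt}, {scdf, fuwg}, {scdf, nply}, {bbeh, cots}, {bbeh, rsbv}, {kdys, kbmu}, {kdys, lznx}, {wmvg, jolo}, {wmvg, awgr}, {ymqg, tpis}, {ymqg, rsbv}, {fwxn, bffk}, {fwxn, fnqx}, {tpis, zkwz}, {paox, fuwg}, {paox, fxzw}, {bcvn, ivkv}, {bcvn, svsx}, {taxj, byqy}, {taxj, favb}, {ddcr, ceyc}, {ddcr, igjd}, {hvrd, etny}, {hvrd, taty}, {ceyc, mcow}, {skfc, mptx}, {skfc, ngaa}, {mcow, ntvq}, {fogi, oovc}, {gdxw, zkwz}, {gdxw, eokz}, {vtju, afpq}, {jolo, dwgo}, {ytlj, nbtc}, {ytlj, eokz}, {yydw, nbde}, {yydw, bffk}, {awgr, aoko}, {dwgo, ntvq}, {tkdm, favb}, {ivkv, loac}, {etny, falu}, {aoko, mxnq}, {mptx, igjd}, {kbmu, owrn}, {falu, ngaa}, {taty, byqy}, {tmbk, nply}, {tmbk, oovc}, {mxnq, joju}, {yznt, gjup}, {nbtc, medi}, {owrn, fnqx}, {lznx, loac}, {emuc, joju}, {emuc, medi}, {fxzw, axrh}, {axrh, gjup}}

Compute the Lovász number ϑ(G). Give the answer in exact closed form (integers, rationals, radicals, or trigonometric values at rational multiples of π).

Vertex oovc has 2 neighbors: fogi, tmbk.
Vertex medi has 2 neighbors: nbtc, emuc.
deg(falu) = 2; N(falu) = {etny, ngaa}.
Vertex emuc has 2 neighbors: joju, medi.
69-vertex 2-regular graph: a single 69-cycle (edge-transitive).
spec(A) ≈ [2.0, 1.992, 1.967, 1.926, 1.869, 1.796, 1.709, 1.607, 1.492, 1.365, 1.227, 1.078, 0.92, 0.755, 0.583, 0.407, 0.227, 0.046, -0.136, -0.317, -0.496, -0.67, -0.838, -1.0, -1.153, -1.297, -1.43, -1.551, -1.66, -1.754, -1.834, -1.899, -1.948, -1.981, -1.998] (distinct, 3 d.p.).
Lovász (edge-transitive): ϑ = −69·(-2*cos(pi/69))/((2)−(-2*cos(pi/69))) = 69*cos(pi/69)/(cos(pi/69) + 1).
= 34.48211… (decimal).
Check 34 ≤ 69*cos(pi/69)/(cos(pi/69) + 1) ≤ 35: both strict.

69*cos(pi/69)/(cos(pi/69) + 1)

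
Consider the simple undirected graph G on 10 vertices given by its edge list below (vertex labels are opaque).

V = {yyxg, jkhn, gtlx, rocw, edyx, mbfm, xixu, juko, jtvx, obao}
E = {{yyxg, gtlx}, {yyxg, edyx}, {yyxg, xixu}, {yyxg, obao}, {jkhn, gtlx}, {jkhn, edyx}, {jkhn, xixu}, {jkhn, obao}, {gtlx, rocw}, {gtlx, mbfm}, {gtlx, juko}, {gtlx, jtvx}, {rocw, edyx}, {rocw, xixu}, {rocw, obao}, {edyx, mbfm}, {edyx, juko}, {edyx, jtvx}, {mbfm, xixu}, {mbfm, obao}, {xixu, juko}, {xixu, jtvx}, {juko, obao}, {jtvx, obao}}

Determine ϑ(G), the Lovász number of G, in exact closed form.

6

Vertex juko has 4 neighbors: gtlx, edyx, xixu, obao.
deg(jkhn) = 4; N(jkhn) = {gtlx, edyx, xixu, obao}.
deg(jtvx) = 4; N(jtvx) = {gtlx, edyx, xixu, obao}.
deg(yyxg) = 4; N(yyxg) = {gtlx, edyx, xixu, obao}.
2 parts of sizes [6, 4]; α(G) = 6 = ϑ (perfect).
≈ 6.000000000 (to 9 d.p.).
Sandwich: α(G)=6 ≤ ϑ(G)=6 ≤ χ(Ḡ)=6 (collapsed).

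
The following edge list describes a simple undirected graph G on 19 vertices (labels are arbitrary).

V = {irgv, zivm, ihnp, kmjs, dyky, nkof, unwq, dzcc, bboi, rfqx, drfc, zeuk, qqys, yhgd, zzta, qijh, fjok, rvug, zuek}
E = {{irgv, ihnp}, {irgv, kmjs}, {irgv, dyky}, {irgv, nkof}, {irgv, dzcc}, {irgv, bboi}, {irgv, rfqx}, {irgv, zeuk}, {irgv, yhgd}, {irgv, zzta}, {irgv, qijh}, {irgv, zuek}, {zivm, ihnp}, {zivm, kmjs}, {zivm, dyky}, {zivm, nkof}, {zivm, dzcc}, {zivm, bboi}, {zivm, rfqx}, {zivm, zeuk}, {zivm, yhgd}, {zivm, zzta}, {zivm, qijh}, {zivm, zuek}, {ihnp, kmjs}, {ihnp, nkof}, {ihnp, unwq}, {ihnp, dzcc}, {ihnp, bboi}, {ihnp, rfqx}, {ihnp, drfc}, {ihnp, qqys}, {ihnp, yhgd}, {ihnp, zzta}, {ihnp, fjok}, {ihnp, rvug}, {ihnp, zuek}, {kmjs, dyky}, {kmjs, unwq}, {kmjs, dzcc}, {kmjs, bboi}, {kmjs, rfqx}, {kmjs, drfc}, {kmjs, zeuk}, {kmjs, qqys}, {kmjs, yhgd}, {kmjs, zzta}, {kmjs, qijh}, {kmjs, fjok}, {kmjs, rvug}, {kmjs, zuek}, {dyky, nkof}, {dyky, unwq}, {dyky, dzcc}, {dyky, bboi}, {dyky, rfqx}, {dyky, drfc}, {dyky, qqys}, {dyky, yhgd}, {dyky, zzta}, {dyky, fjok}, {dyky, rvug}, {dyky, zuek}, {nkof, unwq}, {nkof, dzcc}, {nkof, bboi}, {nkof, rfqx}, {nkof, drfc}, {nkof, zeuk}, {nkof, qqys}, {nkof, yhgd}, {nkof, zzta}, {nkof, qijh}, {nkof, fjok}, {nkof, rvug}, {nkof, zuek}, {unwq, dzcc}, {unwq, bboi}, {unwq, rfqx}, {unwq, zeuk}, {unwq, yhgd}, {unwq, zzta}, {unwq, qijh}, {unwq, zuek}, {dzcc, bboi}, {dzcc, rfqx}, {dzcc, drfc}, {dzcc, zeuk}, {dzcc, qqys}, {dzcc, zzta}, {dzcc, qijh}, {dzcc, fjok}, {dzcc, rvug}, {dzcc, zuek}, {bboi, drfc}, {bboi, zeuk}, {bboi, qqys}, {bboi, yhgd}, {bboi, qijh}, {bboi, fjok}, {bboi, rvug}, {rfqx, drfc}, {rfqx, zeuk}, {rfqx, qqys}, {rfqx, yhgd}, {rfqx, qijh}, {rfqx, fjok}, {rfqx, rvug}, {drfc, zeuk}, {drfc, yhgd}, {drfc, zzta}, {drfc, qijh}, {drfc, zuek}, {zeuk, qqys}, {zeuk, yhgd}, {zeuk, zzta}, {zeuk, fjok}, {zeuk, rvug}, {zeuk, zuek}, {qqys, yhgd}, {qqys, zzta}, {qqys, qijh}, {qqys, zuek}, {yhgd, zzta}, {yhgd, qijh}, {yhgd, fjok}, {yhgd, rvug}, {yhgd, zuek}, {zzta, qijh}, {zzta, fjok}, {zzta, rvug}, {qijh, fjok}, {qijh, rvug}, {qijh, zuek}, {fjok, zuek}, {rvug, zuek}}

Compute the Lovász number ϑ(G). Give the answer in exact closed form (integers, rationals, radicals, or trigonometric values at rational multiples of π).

7

Vertex zeuk has 15 neighbors: irgv, zivm, kmjs, nkof, unwq, dzcc, bboi, rfqx, drfc, qqys, yhgd, zzta, fjok, rvug, zuek.
N(irgv) = {ihnp, kmjs, dyky, nkof, dzcc, bboi, rfqx, zeuk, yhgd, zzta, qijh, zuek}, |N(irgv)| = 12.
N(rvug) = {ihnp, kmjs, dyky, nkof, dzcc, bboi, rfqx, zeuk, yhgd, zzta, qijh, zuek}, |N(rvug)| = 12.
Vertex drfc has 12 neighbors: ihnp, kmjs, dyky, nkof, dzcc, bboi, rfqx, zeuk, yhgd, zzta, qijh, zuek.
Complete 5-partite, parts [7, 4, 4, 2, 2]: perfect, ϑ = α = 7.
ϑ(G) ≈ 7.0000000.
Check 7 ≤ 7 ≤ 7: collapsed.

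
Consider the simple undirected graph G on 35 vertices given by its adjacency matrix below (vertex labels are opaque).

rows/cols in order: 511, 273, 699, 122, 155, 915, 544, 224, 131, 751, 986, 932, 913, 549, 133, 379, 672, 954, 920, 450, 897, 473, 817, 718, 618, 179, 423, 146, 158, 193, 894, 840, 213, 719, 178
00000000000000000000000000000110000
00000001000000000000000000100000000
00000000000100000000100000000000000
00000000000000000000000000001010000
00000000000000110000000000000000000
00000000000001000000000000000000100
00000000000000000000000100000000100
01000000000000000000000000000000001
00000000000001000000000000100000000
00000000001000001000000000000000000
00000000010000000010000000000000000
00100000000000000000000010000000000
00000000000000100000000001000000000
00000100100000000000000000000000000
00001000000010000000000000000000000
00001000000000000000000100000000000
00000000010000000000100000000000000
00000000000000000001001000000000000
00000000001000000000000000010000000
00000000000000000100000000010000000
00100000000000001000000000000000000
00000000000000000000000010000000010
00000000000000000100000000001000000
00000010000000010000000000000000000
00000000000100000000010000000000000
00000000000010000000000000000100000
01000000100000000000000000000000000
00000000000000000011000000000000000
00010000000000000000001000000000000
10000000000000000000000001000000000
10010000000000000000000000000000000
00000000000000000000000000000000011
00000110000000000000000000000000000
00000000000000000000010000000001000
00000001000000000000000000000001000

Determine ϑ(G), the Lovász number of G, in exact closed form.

Vertex 920 has 2 neighbors: 986, 146.
deg(213) = 2; N(213) = {915, 544}.
N(719) = {473, 840}, |N(719)| = 2.
deg(131) = 2; N(131) = {549, 423}.
35-vertex 2-regular graph: the odd cycle C_{35}.
A has 18 distinct eigenvalues ≈ [2.0, 1.967859, 1.87247, 1.716898, 1.506143, 1.24698, 0.947737, 0.618034, 0.268467, -0.08973, -0.445042, -0.78605, -1.101794, -1.382125, -1.618034, -1.801938, -1.927926, -1.991949].
λ_max=2, λ_min=-2*cos(pi/35); ϑ = −35·λ_min/(λ_max−λ_min) = 35*cos(pi/35)/(cos(pi/35) + 1).
= 17.464704… (decimal).
17 ≤ 35*cos(pi/35)/(cos(pi/35) + 1) ≤ 18: both strict.

35*cos(pi/35)/(cos(pi/35) + 1)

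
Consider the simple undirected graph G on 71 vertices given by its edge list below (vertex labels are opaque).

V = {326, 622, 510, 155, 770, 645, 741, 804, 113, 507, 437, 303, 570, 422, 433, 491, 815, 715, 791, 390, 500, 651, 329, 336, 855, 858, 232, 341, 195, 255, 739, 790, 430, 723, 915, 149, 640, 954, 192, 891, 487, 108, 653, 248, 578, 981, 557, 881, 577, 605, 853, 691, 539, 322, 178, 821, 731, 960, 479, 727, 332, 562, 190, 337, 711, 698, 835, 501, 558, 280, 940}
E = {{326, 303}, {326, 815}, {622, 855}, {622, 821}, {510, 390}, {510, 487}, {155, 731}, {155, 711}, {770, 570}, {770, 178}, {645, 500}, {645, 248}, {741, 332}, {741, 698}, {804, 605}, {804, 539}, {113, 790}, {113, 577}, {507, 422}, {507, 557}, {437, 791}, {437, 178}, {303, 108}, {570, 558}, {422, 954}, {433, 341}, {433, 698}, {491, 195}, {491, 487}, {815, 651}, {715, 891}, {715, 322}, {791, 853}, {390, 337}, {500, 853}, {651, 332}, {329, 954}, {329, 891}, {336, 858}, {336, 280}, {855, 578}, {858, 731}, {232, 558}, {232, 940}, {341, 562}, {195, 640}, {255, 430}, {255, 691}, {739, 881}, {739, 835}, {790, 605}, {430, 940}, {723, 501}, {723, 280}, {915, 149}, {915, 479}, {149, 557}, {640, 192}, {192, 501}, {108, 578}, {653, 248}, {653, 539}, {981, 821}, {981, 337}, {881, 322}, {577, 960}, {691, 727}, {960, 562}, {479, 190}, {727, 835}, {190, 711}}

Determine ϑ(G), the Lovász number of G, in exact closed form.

Vertex 155 has 2 neighbors: 731, 711.
Vertex 487 has 2 neighbors: 510, 491.
Vertex 891 has 2 neighbors: 715, 329.
Vertex 981 has 2 neighbors: 821, 337.
G on 71 vertices is 2-regular; connected 2-regular on 71 ⇒ C_{71}.
Distinct eigenvalues (to 4 d.p.): [2.0, 1.9922, 1.9688, 1.9299, 1.876, 1.8074, 1.7246, 1.6284, 1.5194, 1.3985, 1.2666, 1.1249, 0.9743, 0.8162, 0.6516, 0.4819, 0.3085, 0.1326, -0.0442, -0.2208, -0.3956, -0.5673, -0.7346, -0.8961, -1.0507, -1.1969, -1.3339, -1.4604, -1.5754, -1.6781, -1.7677, -1.8435, -1.9048, -1.9513, -1.9824, -1.998].
λ_max=2, λ_min=-2*cos(pi/71); ϑ = −71·λ_min/(λ_max−λ_min) = 71*cos(pi/71)/(cos(pi/71) + 1).
= 35.482618… (decimal).
35 ≤ 71*cos(pi/71)/(cos(pi/71) + 1) ≤ 36: both strict.

71*cos(pi/71)/(cos(pi/71) + 1)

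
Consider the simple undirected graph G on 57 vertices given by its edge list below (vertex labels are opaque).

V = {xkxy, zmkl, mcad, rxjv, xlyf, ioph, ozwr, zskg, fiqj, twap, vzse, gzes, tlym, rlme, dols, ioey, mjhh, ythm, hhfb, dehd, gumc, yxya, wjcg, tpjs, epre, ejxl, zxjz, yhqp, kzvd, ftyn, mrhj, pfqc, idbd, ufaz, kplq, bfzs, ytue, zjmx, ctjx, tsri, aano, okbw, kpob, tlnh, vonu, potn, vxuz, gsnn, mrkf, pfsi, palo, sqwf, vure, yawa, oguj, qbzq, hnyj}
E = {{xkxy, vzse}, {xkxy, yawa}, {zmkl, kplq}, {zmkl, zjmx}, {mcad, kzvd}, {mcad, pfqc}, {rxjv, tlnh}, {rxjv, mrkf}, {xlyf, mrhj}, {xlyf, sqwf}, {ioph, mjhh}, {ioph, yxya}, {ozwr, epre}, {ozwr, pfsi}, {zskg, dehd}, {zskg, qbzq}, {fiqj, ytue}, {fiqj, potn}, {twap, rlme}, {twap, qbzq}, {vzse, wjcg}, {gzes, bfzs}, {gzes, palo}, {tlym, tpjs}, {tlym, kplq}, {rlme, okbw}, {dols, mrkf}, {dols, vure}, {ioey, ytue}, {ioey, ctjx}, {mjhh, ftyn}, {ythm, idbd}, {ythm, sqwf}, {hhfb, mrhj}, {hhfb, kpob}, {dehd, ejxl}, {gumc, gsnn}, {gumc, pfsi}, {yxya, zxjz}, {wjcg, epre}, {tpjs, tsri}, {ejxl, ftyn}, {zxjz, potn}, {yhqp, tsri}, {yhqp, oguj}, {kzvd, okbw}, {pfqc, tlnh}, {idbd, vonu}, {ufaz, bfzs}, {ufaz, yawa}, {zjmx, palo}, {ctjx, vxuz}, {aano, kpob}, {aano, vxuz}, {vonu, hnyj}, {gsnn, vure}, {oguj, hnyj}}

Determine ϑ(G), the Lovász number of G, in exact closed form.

57*cos(pi/57)/(cos(pi/57) + 1)

N(mrhj) = {xlyf, hhfb}, |N(mrhj)| = 2.
Vertex kzvd has 2 neighbors: mcad, okbw.
N(ioey) = {ytue, ctjx}, |N(ioey)| = 2.
N(vzse) = {xkxy, wjcg}, |N(vzse)| = 2.
Regular of degree 2 on 57 vertices: connected 2-regular on 57 ⇒ C_{57}.
Distinct eigenvalues (to 5 d.p.): [2.0, 1.98786, 1.95159, 1.89163, 1.80871, 1.70384, 1.57828, 1.43357, 1.27145, 1.0939, 0.90307, 0.70128, 0.49097, 0.27471, 0.05511, -0.16516, -0.38342, -0.59703, -0.80339, -1.0, -1.18447, -1.35456, -1.50821, -1.64356, -1.75895, -1.85299, -1.92454, -1.97272, -1.99696].
With N=57: ϑ(G) = 57·(-(-1)*2*cos(pi/57))/(2−(-2*cos(pi/57))) = 57*cos(pi/57)/(cos(pi/57) + 1).
≈ 28.47835 (to 5 d.p.).
Sandwich: α(G)=28 ≤ ϑ(G)=57*cos(pi/57)/(cos(pi/57) + 1) ≤ χ(Ḡ)=29 (both strict).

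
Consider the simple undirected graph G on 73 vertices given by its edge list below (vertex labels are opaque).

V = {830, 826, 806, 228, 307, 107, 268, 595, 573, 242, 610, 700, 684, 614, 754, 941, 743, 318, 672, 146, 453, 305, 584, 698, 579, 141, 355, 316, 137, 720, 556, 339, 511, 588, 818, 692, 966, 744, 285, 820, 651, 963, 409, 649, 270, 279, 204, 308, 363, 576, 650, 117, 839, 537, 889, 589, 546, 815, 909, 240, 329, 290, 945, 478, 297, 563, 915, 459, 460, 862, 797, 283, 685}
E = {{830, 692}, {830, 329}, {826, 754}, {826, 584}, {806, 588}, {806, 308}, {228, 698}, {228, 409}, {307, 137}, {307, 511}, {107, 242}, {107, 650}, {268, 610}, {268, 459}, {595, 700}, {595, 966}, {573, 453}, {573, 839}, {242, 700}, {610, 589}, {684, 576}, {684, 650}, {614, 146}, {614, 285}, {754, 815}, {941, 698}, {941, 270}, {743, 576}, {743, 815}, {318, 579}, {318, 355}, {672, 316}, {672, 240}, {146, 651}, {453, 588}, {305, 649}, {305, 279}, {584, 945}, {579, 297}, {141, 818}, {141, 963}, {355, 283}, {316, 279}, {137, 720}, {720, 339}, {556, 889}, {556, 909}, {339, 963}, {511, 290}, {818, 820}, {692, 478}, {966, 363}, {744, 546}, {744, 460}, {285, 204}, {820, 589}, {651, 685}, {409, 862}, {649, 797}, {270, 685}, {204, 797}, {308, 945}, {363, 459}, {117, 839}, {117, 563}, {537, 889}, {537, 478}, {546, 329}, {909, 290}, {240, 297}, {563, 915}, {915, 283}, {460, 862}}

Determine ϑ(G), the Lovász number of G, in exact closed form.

73*cos(pi/73)/(cos(pi/73) + 1)

N(589) = {610, 820}, |N(589)| = 2.
N(141) = {818, 963}, |N(141)| = 2.
deg(270) = 2; N(270) = {941, 685}.
N(700) = {595, 242}, |N(700)| = 2.
2-regular, N=73; a single 73-cycle (edge-transitive).
spec(A) ≈ [2.0, 1.9926, 1.9704, 1.9337, 1.8826, 1.8176, 1.7392, 1.6478, 1.5443, 1.4293, 1.3038, 1.1686, 1.0247, 0.8733, 0.7154, 0.5522, 0.3849, 0.2148, 0.043, -0.129, -0.3001, -0.469, -0.6344, -0.7951, -0.9499, -1.0977, -1.2373, -1.3678, -1.4882, -1.5976, -1.6951, -1.7801, -1.8518, -1.9099, -1.9539, -1.9834, -1.9981] (distinct, 4 d.p.).
λ_max=2, λ_min=-2*cos(pi/73); ϑ = −73·λ_min/(λ_max−λ_min) = 73*cos(pi/73)/(cos(pi/73) + 1).
Numerically 36.48309477.
α=36, χ(Ḡ)=37; ϑ=73*cos(pi/73)/(cos(pi/73) + 1) lies between (both strict).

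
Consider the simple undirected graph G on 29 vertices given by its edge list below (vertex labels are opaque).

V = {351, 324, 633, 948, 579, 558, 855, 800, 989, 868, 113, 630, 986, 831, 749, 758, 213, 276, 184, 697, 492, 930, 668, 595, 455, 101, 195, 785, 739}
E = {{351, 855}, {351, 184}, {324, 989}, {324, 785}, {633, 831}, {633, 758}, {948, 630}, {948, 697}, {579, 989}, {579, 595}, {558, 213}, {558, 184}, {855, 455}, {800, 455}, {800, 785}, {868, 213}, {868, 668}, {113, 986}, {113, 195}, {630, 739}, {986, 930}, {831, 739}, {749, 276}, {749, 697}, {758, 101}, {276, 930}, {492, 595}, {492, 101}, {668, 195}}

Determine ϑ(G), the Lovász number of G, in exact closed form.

29*cos(pi/29)/(cos(pi/29) + 1)

deg(184) = 2; N(184) = {351, 558}.
Vertex 785 has 2 neighbors: 324, 800.
deg(749) = 2; N(749) = {276, 697}.
Vertex 668 has 2 neighbors: 868, 195.
Regular of degree 2 on 29 vertices: connected 2-regular on 29 ⇒ C_{29}.
The 15 distinct eigenvalues: [2.0, 1.9532, 1.8152, 1.5922, 1.2948, 0.9368, 0.5351, 0.1083, -0.3236, -0.7403, -1.1224, -1.452, -1.7137, -1.8953, -1.9883].
λ_max=2, λ_min=-2*cos(pi/29); ϑ = −29·λ_min/(λ_max−λ_min) = 29*cos(pi/29)/(cos(pi/29) + 1).
≈ 14.45737526 (to 8 d.p.).
Check 14 ≤ 29*cos(pi/29)/(cos(pi/29) + 1) ≤ 15: both strict.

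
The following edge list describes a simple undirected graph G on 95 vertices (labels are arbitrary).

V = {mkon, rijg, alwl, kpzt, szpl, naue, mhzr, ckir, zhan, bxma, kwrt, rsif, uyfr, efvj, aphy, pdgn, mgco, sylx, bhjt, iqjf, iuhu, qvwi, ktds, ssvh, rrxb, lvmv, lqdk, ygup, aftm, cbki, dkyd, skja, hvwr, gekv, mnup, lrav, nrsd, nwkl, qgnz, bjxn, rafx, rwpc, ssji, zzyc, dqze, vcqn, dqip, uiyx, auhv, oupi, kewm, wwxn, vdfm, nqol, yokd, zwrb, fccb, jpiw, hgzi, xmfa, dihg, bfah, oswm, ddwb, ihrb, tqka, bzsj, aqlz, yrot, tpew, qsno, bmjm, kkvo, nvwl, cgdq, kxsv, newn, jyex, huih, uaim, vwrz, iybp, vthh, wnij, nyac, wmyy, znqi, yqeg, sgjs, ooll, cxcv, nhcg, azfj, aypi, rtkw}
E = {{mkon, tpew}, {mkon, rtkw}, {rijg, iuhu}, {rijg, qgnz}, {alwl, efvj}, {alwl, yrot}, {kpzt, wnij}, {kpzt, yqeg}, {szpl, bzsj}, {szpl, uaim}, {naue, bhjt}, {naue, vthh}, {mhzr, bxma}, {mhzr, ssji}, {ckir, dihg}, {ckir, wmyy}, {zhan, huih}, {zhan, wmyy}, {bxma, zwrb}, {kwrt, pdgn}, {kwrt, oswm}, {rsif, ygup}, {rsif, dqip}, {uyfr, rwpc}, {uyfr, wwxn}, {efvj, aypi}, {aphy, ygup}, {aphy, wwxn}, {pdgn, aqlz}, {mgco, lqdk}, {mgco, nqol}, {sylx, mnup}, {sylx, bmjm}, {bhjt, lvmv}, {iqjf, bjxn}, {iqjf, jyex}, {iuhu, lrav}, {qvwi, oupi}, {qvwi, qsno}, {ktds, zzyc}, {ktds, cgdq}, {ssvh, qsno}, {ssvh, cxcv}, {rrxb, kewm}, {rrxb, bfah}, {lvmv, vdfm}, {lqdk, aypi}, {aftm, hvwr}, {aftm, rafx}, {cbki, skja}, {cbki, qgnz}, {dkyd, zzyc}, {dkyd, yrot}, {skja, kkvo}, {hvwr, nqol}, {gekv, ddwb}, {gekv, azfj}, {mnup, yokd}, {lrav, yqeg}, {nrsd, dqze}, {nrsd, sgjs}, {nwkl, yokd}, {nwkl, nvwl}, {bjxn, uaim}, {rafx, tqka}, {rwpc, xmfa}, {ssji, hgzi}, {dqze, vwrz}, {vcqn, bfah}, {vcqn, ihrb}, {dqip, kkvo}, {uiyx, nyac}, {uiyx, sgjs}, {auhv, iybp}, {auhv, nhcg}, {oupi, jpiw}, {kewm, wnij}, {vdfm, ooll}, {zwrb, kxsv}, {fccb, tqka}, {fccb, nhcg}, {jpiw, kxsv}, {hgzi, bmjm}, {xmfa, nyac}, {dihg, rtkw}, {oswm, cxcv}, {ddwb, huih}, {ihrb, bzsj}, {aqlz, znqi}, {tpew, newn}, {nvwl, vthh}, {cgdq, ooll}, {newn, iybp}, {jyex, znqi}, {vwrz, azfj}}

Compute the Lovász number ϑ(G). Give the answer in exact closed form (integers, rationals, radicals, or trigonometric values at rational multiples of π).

Vertex pdgn has 2 neighbors: kwrt, aqlz.
deg(iybp) = 2; N(iybp) = {auhv, newn}.
deg(aphy) = 2; N(aphy) = {ygup, wwxn}.
deg(yokd) = 2; N(yokd) = {mnup, nwkl}.
Regular of degree 2 on 95 vertices: connected 2-regular on 95 ⇒ C_{95}.
Distinct eigenvalues (to 3 d.p.): [2.0, 1.996, 1.983, 1.961, 1.93, 1.892, 1.845, 1.789, 1.727, 1.656, 1.578, 1.494, 1.402, 1.305, 1.202, 1.094, 0.981, 0.864, 0.742, 0.618, 0.491, 0.362, 0.231, 0.099, -0.033, -0.165, -0.297, -0.427, -0.555, -0.681, -0.803, -0.923, -1.038, -1.149, -1.254, -1.355, -1.449, -1.537, -1.618, -1.692, -1.759, -1.818, -1.869, -1.912, -1.947, -1.973, -1.99, -1.999].
Lovász (edge-transitive): ϑ = −95·(-2*cos(pi/95))/((2)−(-2*cos(pi/95))) = 95*cos(pi/95)/(cos(pi/95) + 1).
= 47.4870… (decimal).
Sandwich: α(G)=47 ≤ ϑ(G)=95*cos(pi/95)/(cos(pi/95) + 1) ≤ χ(Ḡ)=48 (both strict).

95*cos(pi/95)/(cos(pi/95) + 1)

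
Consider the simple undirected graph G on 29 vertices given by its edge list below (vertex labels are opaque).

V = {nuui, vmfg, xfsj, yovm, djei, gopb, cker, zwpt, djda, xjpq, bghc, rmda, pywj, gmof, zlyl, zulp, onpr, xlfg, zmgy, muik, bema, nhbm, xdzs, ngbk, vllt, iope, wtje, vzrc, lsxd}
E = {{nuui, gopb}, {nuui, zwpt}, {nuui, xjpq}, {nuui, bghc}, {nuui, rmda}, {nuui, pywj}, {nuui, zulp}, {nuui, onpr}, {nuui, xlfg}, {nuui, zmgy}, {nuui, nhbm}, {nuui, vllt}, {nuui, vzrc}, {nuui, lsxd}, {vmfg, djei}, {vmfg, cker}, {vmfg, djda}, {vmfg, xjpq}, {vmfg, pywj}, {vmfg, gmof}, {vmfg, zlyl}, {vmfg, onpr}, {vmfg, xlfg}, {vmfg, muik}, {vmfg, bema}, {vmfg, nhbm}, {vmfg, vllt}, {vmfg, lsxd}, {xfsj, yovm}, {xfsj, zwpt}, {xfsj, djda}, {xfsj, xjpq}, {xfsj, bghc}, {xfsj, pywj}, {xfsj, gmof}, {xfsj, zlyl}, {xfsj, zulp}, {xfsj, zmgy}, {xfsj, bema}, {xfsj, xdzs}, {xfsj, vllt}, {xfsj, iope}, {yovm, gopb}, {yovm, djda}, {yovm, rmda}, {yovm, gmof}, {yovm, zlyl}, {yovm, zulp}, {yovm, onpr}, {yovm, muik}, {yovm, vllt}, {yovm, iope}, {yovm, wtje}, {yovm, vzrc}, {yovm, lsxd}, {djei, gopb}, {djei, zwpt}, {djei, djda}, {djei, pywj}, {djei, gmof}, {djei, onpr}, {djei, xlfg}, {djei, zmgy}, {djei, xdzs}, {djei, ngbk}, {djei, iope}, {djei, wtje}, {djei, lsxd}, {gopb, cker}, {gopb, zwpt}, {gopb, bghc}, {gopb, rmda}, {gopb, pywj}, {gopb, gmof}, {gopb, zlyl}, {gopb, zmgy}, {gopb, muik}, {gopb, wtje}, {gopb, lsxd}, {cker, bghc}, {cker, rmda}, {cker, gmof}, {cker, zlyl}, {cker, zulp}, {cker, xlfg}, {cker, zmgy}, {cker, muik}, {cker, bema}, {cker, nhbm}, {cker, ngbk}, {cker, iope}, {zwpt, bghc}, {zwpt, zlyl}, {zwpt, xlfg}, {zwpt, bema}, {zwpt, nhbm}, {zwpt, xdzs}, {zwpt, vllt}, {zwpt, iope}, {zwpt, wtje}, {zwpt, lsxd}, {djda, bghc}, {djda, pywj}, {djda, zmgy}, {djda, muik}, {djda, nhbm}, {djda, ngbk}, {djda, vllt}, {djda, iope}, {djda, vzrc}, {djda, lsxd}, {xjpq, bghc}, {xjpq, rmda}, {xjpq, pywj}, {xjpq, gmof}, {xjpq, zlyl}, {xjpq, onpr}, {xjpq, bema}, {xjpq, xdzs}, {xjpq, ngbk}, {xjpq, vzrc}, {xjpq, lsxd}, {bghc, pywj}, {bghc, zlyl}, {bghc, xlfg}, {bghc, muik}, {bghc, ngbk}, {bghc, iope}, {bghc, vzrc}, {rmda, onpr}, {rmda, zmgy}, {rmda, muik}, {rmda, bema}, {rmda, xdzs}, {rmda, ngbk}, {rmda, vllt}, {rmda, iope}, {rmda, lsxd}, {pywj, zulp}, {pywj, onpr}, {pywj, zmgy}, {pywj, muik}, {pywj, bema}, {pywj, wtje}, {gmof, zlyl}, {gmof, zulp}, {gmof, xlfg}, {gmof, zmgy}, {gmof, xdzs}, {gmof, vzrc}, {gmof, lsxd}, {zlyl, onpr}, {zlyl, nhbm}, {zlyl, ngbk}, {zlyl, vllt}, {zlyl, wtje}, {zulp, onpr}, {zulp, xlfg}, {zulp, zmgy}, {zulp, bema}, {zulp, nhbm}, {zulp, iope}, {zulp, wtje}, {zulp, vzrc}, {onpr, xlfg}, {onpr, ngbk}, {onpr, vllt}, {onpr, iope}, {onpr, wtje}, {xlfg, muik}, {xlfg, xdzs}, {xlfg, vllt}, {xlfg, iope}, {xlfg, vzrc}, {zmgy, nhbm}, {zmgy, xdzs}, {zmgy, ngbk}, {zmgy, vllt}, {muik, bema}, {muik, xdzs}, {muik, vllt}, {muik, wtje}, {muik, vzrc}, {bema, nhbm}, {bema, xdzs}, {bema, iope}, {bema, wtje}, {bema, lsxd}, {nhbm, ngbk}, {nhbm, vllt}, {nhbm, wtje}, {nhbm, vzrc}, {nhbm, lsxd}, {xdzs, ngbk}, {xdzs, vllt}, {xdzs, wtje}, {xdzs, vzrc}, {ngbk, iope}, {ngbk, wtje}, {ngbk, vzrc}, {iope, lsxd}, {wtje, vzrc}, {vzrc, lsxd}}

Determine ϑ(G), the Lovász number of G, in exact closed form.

deg(yovm) = 14; N(yovm) = {xfsj, gopb, djda, rmda, gmof, zlyl, zulp, onpr, muik, vllt, iope, wtje, vzrc, lsxd}.
N(cker) = {vmfg, gopb, bghc, rmda, gmof, zlyl, zulp, xlfg, zmgy, muik, bema, nhbm, ngbk, iope}, |N(cker)| = 14.
Vertex nhbm has 14 neighbors: nuui, vmfg, cker, zwpt, djda, zlyl, zulp, zmgy, bema, ngbk, vllt, wtje, vzrc, lsxd.
deg(vllt) = 14; N(vllt) = {nuui, vmfg, xfsj, yovm, zwpt, djda, rmda, zlyl, onpr, xlfg, zmgy, muik, nhbm, xdzs}.
14-regular, N=29; SR(29,14,6,7) — a Paley graph.
spec(A) ≈ [14.0, 2.193, -3.193] (distinct, 3 d.p.).
λ_max=14, λ_min=-sqrt(29)/2 - 1/2; ϑ = −29·λ_min/(λ_max−λ_min) = sqrt(29).
ϑ(G) ≈ 5.385164807.

sqrt(29)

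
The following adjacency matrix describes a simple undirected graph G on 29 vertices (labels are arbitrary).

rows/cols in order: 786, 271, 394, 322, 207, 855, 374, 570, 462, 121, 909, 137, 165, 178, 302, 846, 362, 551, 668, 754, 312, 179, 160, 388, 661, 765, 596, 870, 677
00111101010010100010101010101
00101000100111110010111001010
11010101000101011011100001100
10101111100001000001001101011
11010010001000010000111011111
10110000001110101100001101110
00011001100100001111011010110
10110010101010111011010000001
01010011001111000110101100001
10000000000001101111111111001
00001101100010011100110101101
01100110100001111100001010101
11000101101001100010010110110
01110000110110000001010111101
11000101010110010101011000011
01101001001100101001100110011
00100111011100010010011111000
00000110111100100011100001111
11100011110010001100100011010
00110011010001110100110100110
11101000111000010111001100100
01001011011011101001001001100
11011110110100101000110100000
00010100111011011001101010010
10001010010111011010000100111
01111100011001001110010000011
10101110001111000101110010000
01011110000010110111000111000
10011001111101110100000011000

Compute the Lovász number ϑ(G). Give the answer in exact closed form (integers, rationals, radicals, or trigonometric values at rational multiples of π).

deg(596) = 14; N(596) = {786, 394, 207, 855, 374, 909, 137, 165, 178, 551, 754, 312, 179, 661}.
Vertex 786 has 14 neighbors: 394, 322, 207, 855, 570, 121, 165, 302, 668, 312, 160, 661, 596, 677.
Vertex 754 has 14 neighbors: 394, 322, 374, 570, 121, 178, 302, 846, 551, 312, 179, 388, 596, 870.
N(909) = {207, 855, 570, 462, 165, 846, 362, 551, 312, 179, 388, 765, 596, 677}, |N(909)| = 14.
14-regular, N=29; strongly regular (29,14,6,7).
Distinct eigenvalues (to 5 d.p.): [14.0, 2.19258, -3.19258].
With N=29: ϑ(G) = 29·(-(-sqrt(29)/2 - 1/2))/(14−(-sqrt(29)/2 - 1/2)) = sqrt(29).
= 5.385165… (decimal).

sqrt(29)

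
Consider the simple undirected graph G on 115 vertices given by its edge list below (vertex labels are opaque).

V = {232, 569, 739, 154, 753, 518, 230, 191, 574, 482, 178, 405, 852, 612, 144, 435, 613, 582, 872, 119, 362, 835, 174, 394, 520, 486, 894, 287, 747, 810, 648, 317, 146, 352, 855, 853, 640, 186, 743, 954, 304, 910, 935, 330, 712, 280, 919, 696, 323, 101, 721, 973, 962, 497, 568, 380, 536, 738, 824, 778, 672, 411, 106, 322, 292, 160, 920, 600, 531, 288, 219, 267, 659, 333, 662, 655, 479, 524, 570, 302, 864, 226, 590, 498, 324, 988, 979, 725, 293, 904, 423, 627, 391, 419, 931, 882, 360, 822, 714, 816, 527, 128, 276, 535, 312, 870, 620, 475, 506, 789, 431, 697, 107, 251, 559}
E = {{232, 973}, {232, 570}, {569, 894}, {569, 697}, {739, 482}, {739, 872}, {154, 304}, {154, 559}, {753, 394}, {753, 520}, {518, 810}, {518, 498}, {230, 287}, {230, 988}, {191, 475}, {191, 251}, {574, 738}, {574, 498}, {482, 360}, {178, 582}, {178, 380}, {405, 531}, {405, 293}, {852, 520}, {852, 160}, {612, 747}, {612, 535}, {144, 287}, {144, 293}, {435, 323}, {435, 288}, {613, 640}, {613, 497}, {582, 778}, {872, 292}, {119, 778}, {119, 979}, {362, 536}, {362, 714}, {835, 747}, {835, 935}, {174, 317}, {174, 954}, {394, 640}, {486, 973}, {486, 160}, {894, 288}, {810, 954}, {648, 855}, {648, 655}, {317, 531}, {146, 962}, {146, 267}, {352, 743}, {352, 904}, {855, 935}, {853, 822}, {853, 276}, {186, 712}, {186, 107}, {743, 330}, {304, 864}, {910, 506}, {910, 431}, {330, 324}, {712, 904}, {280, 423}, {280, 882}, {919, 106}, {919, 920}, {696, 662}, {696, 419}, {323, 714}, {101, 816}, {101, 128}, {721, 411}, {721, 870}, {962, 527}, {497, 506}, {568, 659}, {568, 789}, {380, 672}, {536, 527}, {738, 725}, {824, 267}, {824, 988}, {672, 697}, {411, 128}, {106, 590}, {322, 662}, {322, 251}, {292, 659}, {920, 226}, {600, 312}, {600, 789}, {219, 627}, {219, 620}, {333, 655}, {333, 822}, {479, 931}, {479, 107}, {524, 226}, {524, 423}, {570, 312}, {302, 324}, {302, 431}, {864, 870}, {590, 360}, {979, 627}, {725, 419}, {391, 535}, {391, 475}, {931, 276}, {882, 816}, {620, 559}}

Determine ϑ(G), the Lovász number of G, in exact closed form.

deg(931) = 2; N(931) = {479, 276}.
N(330) = {743, 324}, |N(330)| = 2.
Vertex 648 has 2 neighbors: 855, 655.
deg(816) = 2; N(816) = {101, 882}.
deg(v) = 2 for all v (|V|=115); the odd cycle C_{115}.
The 58 distinct eigenvalues: [2.0, 1.997, 1.9881, 1.9732, 1.9524, 1.9258, 1.8935, 1.8555, 1.812, 1.763, 1.7088, 1.6495, 1.5853, 1.5164, 1.4429, 1.3651, 1.2832, 1.1976, 1.1083, 1.0157, 0.9201, 0.8218, 0.721, 0.618, 0.5132, 0.4069, 0.2994, 0.1909, 0.0819, -0.0273, -0.1365, -0.2452, -0.3533, -0.4602, -0.5658, -0.6698, -0.7717, -0.8713, -0.9683, -1.0624, -1.1534, -1.2409, -1.3247, -1.4045, -1.4802, -1.5514, -1.618, -1.6798, -1.7366, -1.7882, -1.8344, -1.8752, -1.9104, -1.9399, -1.9635, -1.9814, -1.9933, -1.9993].
ϑ = −N·λ_min/(λ_max−λ_min) = −115·(-2*cos(pi/115))/(2−(-2*cos(pi/115))) = 115*cos(pi/115)/(cos(pi/115) + 1).
≈ 57.48927083 (to 8 d.p.).
57 ≤ 115*cos(pi/115)/(cos(pi/115) + 1) ≤ 58: both strict.

115*cos(pi/115)/(cos(pi/115) + 1)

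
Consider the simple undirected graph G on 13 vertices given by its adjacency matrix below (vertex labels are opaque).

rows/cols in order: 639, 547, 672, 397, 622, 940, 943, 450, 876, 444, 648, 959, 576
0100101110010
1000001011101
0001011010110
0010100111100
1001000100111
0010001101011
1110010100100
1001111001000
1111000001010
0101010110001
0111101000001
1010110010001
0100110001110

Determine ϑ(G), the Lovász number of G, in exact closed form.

Vertex 959 has 6 neighbors: 639, 672, 622, 940, 876, 576.
deg(648) = 6; N(648) = {547, 672, 397, 622, 943, 576}.
deg(943) = 6; N(943) = {639, 547, 672, 940, 450, 648}.
N(444) = {547, 397, 940, 450, 876, 576}, |N(444)| = 6.
Every vertex has degree 6 (N=13); strongly regular (13,6,2,3).
A has 3 distinct eigenvalues ≈ [6.0, 1.30278, -2.30278].
−13·(-sqrt(13)/2 - 1/2) / ((6)−(-sqrt(13)/2 - 1/2)) = sqrt(13) = ϑ(G).
Numerically 3.6056.

sqrt(13)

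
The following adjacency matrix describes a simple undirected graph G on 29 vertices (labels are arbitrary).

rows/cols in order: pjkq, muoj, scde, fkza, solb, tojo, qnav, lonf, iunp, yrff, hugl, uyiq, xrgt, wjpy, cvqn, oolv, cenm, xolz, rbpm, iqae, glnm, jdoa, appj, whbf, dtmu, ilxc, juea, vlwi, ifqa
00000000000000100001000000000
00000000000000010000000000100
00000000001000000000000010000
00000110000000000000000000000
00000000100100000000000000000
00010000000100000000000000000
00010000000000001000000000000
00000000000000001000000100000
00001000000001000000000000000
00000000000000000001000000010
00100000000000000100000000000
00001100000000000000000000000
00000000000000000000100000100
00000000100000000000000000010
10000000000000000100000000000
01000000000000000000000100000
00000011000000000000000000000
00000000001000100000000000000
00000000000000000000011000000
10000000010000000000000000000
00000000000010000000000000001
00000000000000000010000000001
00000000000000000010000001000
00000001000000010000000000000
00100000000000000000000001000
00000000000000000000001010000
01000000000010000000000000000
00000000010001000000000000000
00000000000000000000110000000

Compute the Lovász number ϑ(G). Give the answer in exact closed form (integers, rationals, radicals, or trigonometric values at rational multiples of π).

29*cos(pi/29)/(cos(pi/29) + 1)

deg(pjkq) = 2; N(pjkq) = {cvqn, iqae}.
N(hugl) = {scde, xolz}, |N(hugl)| = 2.
deg(yrff) = 2; N(yrff) = {iqae, vlwi}.
deg(oolv) = 2; N(oolv) = {muoj, whbf}.
29-vertex 2-regular graph: connected 2-regular on 29 ⇒ C_{29}.
The 15 distinct eigenvalues: [2.0, 1.9532, 1.8152, 1.5922, 1.2948, 0.9368, 0.5351, 0.1083, -0.3236, -0.7403, -1.1224, -1.452, -1.7137, -1.8953, -1.9883].
λ_max=2, λ_min=-2*cos(pi/29); ϑ = −29·λ_min/(λ_max−λ_min) = 29*cos(pi/29)/(cos(pi/29) + 1).
ϑ(G) ≈ 14.45738.
Check 14 ≤ 29*cos(pi/29)/(cos(pi/29) + 1) ≤ 15: both strict.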